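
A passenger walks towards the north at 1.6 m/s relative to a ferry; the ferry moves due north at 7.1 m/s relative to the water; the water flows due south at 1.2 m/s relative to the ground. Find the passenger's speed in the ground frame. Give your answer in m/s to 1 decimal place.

In east/north components (m/s): passenger relative to ferry = (0.000, 1.600); ferry relative to water = (0.000, 7.100); water relative to ground = (0.000, -1.200).
Sum = (0.000, 7.500) m/s.
Speed = |(0.000, 7.500)| = 7.500 m/s.

7.5 m/s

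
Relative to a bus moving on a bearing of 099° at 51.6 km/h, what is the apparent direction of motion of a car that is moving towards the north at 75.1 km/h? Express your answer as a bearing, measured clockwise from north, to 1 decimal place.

Taking east as x and north as y: car velocity = (0.000, 75.100) km/h; bus velocity = (50.965, -8.072) km/h.
Velocity of car relative to bus = (0.000, 75.100) − (50.965, -8.072) = (-50.965, 83.172) km/h.
Bearing = atan2(-50.96, 83.17) = 328.50° clockwise from north.

328.5°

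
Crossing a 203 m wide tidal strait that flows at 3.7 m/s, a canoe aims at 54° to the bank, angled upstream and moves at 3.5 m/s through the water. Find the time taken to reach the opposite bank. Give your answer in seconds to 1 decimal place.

71.7 s

The component of the canoe's velocity perpendicular to the bank is 3.5 × sin 54° = 2.832 m/s.
The current is parallel to the bank, so it does not affect the crossing time.
Time = 203 / 2.832 = 71.692 s.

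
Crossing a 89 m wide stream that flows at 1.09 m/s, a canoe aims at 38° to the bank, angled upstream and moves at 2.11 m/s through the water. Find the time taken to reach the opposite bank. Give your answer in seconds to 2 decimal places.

The component of the canoe's velocity perpendicular to the bank is 2.11 × sin 38° = 1.299 m/s.
The current is parallel to the bank, so it does not affect the crossing time.
Time = 89 / 1.299 = 68.512 s.

68.51 s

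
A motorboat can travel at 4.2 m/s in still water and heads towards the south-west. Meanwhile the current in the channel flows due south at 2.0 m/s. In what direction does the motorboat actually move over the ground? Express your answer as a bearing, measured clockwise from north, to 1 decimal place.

210.9°

Taking east as x and north as y: velocity relative to the water = (-2.970, -2.970) m/s; the water relative to ground = (0.000, -2.000) m/s.
Velocity relative to ground = (-2.970, -2.970) + (0.000, -2.000) = (-2.970, -4.970) m/s.
Bearing = atan2(-2.97, -4.97) = 210.86° clockwise from north.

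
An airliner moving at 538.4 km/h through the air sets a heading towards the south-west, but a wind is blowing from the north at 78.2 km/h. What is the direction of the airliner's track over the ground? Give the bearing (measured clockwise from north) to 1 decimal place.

Taking east as x and north as y: velocity relative to the air = (-380.706, -380.706) km/h; the air relative to ground = (0.000, -78.200) km/h.
Velocity relative to ground = (-380.706, -380.706) + (0.000, -78.200) = (-380.706, -458.906) km/h.
Bearing = atan2(-380.71, -458.91) = 219.68° clockwise from north.

219.7°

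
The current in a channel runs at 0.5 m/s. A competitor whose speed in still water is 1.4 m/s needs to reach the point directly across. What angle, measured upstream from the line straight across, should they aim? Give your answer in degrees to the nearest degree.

21°

To cancel the current, the upstream component of the competitor's velocity must equal the flow: 1.4 sin θ = 0.5.
sin θ = 0.5 / 1.4 = 0.3571.
θ = arcsin(0.3571) = 20.925°.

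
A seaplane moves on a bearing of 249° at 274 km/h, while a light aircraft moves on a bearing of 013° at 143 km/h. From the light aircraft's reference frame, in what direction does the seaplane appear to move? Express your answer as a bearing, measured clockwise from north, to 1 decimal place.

Taking east as x and north as y: seaplane velocity = (-255.801, -98.193) km/h; light aircraft velocity = (32.168, 139.335) km/h.
Velocity of seaplane relative to light aircraft = (-255.801, -98.193) − (32.168, 139.335) = (-287.969, -237.528) km/h.
Bearing = atan2(-287.97, -237.53) = 230.48° clockwise from north.

230.5°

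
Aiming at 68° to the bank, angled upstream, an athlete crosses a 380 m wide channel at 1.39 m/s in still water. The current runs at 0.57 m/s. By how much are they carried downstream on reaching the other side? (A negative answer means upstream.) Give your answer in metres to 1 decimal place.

Perpendicular speed = 1.289 m/s; crossing time = 380 / 1.289 = 294.851 s.
Net downstream speed = 0.049 m/s.
Drift = 0.049 × 294.851 = 14.535 m (downstream).

14.5 m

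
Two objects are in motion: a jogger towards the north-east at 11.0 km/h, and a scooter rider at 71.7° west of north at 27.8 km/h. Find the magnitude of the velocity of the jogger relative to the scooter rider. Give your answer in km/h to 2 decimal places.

Taking east as x and north as y: jogger velocity = (7.778, 7.778) km/h; scooter rider velocity = (-26.394, 8.729) km/h.
Velocity of jogger relative to scooter rider = (7.778, 7.778) − (-26.394, 8.729) = (34.172, -0.951) km/h.
Magnitude = |(34.172, -0.951)| = 34.185 km/h.

34.19 km/h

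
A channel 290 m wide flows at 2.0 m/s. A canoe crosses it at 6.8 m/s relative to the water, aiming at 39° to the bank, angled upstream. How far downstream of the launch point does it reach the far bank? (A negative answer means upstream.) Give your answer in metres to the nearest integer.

-223 m

Perpendicular speed = 4.279 m/s; crossing time = 290 / 4.279 = 67.767 s.
Net downstream speed = -3.285 m/s.
Drift = -3.285 × 67.767 = -222.586 m (upstream).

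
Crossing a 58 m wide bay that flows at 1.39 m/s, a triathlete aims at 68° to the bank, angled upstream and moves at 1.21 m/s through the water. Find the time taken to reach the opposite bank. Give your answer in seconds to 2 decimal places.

The component of the triathlete's velocity perpendicular to the bank is 1.21 × sin 68° = 1.122 m/s.
The flow acts along the bank and has no component across it.
Time = 58 / 1.122 = 51.698 s.

51.70 s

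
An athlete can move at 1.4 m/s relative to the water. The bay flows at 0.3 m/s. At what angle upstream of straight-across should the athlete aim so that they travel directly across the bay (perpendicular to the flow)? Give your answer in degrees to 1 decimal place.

12.4°

To cancel the current, the upstream component of the athlete's velocity must equal the flow: 1.4 sin θ = 0.3.
sin θ = 0.3 / 1.4 = 0.2143.
θ = arcsin(0.2143) = 12.374°.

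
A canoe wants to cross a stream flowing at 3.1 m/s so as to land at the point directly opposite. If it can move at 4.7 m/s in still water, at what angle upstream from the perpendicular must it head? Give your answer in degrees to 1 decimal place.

To cancel the current, the upstream component of the canoe's velocity must equal the flow: 4.7 sin θ = 3.1.
sin θ = 3.1 / 4.7 = 0.6596.
θ = arcsin(0.6596) = 41.267°.

41.3°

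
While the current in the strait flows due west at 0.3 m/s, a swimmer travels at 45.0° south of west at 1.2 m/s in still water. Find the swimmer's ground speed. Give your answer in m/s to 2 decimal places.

Taking east as x and north as y: velocity relative to the water = (-0.849, -0.849) m/s; the water relative to ground = (-0.300, 0.000) m/s.
Velocity relative to ground = (-0.849, -0.849) + (-0.300, 0.000) = (-1.149, -0.849) m/s.
Speed = |(-1.149, -0.849)| = 1.428 m/s.

1.43 m/s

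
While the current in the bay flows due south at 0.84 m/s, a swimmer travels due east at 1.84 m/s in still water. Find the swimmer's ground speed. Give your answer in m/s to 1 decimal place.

Taking east as x and north as y: velocity relative to the water = (1.840, 0.000) m/s; the water relative to ground = (0.000, -0.840) m/s.
Velocity relative to ground = (1.840, 0.000) + (0.000, -0.840) = (1.840, -0.840) m/s.
Speed = |(1.840, -0.840)| = 2.023 m/s.

2.0 m/s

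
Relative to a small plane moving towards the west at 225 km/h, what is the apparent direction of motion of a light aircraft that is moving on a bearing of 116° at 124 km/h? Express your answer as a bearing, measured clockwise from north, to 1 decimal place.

099.2°

Taking east as x and north as y: light aircraft velocity = (111.450, -54.358) km/h; small plane velocity = (-225.000, 0.000) km/h.
Velocity of light aircraft relative to small plane = (111.450, -54.358) − (-225.000, 0.000) = (336.450, -54.358) km/h.
Bearing = atan2(336.45, -54.36) = 99.18° clockwise from north.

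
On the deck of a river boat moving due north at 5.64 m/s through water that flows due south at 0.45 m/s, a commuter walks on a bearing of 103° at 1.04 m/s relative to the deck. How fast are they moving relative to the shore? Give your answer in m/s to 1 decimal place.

5.1 m/s

In east/north components (m/s): commuter relative to river boat = (1.013, -0.234); river boat relative to water = (0.000, 5.640); water relative to ground = (0.000, -0.450).
Sum = (1.013, 4.956) m/s.
Speed = |(1.013, 4.956)| = 5.059 m/s.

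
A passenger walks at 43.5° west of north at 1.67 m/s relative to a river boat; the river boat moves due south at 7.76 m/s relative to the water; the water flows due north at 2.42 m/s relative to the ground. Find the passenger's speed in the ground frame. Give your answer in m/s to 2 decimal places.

In east/north components (m/s): passenger relative to river boat = (-1.150, 1.211); river boat relative to water = (0.000, -7.760); water relative to ground = (0.000, 2.420).
Sum = (-1.150, -4.129) m/s.
Speed = |(-1.150, -4.129)| = 4.286 m/s.

4.29 m/s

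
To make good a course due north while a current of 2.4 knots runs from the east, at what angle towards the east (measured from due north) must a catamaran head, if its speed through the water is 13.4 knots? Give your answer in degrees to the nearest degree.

10°

The current pushes perpendicular to the desired track; the heading must have a component into the current equal to 2.4 knots: 13.4 sin θ = 2.4.
sin θ = 0.1791, so θ = 10.318°.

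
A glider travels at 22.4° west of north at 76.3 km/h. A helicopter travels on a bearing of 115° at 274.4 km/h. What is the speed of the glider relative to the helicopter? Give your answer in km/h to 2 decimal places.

Taking east as x and north as y: glider velocity = (-29.076, 70.543) km/h; helicopter velocity = (248.691, -115.966) km/h.
Velocity of glider relative to helicopter = (-29.076, 70.543) − (248.691, -115.966) = (-277.767, 186.509) km/h.
Magnitude = |(-277.767, 186.509)| = 334.574 km/h.

334.57 km/h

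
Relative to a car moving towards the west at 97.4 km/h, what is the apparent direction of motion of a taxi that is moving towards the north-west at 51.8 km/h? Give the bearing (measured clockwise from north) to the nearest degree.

059°

Taking east as x and north as y: taxi velocity = (-36.628, 36.628) km/h; car velocity = (-97.400, 0.000) km/h.
Velocity of taxi relative to car = (-36.628, 36.628) − (-97.400, 0.000) = (60.772, 36.628) km/h.
Bearing = atan2(60.77, 36.63) = 58.92° clockwise from north.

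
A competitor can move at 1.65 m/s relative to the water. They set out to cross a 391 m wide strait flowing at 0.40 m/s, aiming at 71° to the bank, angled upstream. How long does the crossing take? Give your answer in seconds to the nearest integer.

The component of the competitor's velocity perpendicular to the bank is 1.65 × sin 71° = 1.560 m/s.
The current is parallel to the bank, so it does not affect the crossing time.
Time = 391 / 1.560 = 250.624 s.

251 s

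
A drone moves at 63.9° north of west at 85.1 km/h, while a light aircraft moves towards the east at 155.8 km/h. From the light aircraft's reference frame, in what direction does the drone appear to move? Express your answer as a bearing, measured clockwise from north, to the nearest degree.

292°

Taking east as x and north as y: drone velocity = (-37.439, 76.422) km/h; light aircraft velocity = (155.800, 0.000) km/h.
Velocity of drone relative to light aircraft = (-37.439, 76.422) − (155.800, 0.000) = (-193.239, 76.422) km/h.
Bearing = atan2(-193.24, 76.42) = 291.58° clockwise from north.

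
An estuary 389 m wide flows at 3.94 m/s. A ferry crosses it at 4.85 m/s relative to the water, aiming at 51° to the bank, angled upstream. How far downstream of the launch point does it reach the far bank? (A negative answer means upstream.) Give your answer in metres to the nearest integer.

92 m

Perpendicular speed = 3.769 m/s; crossing time = 389 / 3.769 = 103.206 s.
Net downstream speed = 0.888 m/s.
Drift = 0.888 × 103.206 = 91.626 m (downstream).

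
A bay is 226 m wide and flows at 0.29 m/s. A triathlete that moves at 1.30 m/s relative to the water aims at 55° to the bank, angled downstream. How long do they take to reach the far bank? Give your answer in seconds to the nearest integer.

212 s

The component of the triathlete's velocity perpendicular to the bank is 1.30 × sin 55° = 1.065 m/s.
Only the cross-stream component determines the crossing time; the current contributes nothing perpendicular to the bank.
Time = 226 / 1.065 = 212.227 s.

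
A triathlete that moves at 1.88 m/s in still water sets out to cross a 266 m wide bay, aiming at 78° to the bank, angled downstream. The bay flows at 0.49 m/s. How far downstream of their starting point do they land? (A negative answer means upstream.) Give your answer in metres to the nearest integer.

Perpendicular speed = 1.839 m/s; crossing time = 266 / 1.839 = 144.650 s.
Net downstream speed = 0.881 m/s.
Drift = 0.881 × 144.650 = 127.419 m (downstream).

127 m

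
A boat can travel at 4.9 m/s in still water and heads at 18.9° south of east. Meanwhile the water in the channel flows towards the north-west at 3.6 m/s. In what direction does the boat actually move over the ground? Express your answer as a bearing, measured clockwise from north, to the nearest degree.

065°

Taking east as x and north as y: velocity relative to the water = (4.636, -1.587) m/s; the water relative to ground = (-2.546, 2.546) m/s.
Velocity relative to ground = (4.636, -1.587) + (-2.546, 2.546) = (2.090, 0.958) m/s.
Bearing = atan2(2.09, 0.96) = 65.37° clockwise from north.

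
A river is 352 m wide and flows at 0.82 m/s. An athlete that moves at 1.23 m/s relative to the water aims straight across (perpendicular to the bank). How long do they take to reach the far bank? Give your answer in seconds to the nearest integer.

The component of the athlete's velocity perpendicular to the bank is 1.23 m/s.
Only the cross-stream component determines the crossing time; the current contributes nothing perpendicular to the bank.
Time = 352 / 1.230 = 286.179 s.

286 s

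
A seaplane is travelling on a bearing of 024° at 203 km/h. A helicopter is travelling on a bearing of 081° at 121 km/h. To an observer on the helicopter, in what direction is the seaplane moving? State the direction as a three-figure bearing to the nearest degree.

Taking east as x and north as y: seaplane velocity = (82.568, 185.450) km/h; helicopter velocity = (119.510, 18.929) km/h.
Velocity of seaplane relative to helicopter = (82.568, 185.450) − (119.510, 18.929) = (-36.943, 166.521) km/h.
Bearing = atan2(-36.94, 166.52) = 347.49° clockwise from north.

347°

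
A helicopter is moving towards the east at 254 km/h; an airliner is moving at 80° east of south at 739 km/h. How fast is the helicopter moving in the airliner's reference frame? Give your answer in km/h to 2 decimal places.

Taking east as x and north as y: helicopter velocity = (254.000, 0.000) km/h; airliner velocity = (727.773, -128.326) km/h.
Velocity of helicopter relative to airliner = (254.000, 0.000) − (727.773, -128.326) = (-473.773, 128.326) km/h.
Magnitude = |(-473.773, 128.326)| = 490.845 km/h.

490.84 km/h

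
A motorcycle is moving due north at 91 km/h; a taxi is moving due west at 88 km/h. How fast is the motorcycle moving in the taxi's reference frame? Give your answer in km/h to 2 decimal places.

Taking east as x and north as y: motorcycle velocity = (0.000, 91.000) km/h; taxi velocity = (-88.000, 0.000) km/h.
Velocity of motorcycle relative to taxi = (0.000, 91.000) − (-88.000, 0.000) = (88.000, 91.000) km/h.
Magnitude = |(88.000, 91.000)| = 126.590 km/h.

126.59 km/h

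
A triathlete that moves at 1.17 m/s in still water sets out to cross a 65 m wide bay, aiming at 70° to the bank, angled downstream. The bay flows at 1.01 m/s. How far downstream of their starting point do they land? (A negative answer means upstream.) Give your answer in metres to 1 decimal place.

83.4 m

Perpendicular speed = 1.099 m/s; crossing time = 65 / 1.099 = 59.121 s.
Net downstream speed = 1.410 m/s.
Drift = 1.410 × 59.121 = 83.370 m (downstream).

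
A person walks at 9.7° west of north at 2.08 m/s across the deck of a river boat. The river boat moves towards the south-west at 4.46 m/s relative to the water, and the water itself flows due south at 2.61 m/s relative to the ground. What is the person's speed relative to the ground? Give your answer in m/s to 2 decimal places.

5.11 m/s

In east/north components (m/s): person relative to river boat = (-0.350, 2.050); river boat relative to water = (-3.154, -3.154); water relative to ground = (0.000, -2.610).
Sum = (-3.504, -3.713) m/s.
Speed = |(-3.504, -3.713)| = 5.106 m/s.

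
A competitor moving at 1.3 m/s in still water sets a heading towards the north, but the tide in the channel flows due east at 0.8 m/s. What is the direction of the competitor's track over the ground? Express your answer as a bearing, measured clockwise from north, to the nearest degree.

032°

Taking east as x and north as y: velocity relative to the water = (0.000, 1.300) m/s; the water relative to ground = (0.800, 0.000) m/s.
Velocity relative to ground = (0.000, 1.300) + (0.800, 0.000) = (0.800, 1.300) m/s.
Bearing = atan2(0.80, 1.30) = 31.61° clockwise from north.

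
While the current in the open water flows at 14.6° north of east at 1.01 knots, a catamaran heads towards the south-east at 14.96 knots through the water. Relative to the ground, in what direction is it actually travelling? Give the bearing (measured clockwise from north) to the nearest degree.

132°

Taking east as x and north as y: velocity relative to the water = (10.578, -10.578) knots; the water relative to ground = (0.977, 0.255) knots.
Velocity relative to ground = (10.578, -10.578) + (0.977, 0.255) = (11.556, -10.324) knots.
Bearing = atan2(11.56, -10.32) = 131.78° clockwise from north.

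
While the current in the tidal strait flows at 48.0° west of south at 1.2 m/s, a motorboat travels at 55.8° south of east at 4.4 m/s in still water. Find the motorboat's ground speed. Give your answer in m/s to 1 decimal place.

Taking east as x and north as y: velocity relative to the water = (2.473, -3.639) m/s; the water relative to ground = (-0.892, -0.803) m/s.
Velocity relative to ground = (2.473, -3.639) + (-0.892, -0.803) = (1.581, -4.442) m/s.
Speed = |(1.581, -4.442)| = 4.715 m/s.

4.7 m/s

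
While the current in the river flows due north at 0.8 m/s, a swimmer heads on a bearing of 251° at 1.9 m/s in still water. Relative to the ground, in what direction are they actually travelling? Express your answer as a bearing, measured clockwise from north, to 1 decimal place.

Taking east as x and north as y: velocity relative to the water = (-1.796, -0.619) m/s; the water relative to ground = (0.000, 0.800) m/s.
Velocity relative to ground = (-1.796, -0.619) + (0.000, 0.800) = (-1.796, 0.181) m/s.
Bearing = atan2(-1.80, 0.18) = 275.77° clockwise from north.

275.8°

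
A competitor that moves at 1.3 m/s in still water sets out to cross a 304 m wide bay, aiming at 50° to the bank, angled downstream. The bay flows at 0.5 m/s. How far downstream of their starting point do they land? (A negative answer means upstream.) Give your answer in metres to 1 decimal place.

407.7 m

Perpendicular speed = 0.996 m/s; crossing time = 304 / 0.996 = 305.264 s.
Net downstream speed = 1.336 m/s.
Drift = 1.336 × 305.264 = 407.719 m (downstream).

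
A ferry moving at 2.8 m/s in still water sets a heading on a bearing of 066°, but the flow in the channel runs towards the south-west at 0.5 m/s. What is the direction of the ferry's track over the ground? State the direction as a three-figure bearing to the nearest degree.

Taking east as x and north as y: velocity relative to the water = (2.558, 1.139) m/s; the water relative to ground = (-0.354, -0.354) m/s.
Velocity relative to ground = (2.558, 1.139) + (-0.354, -0.354) = (2.204, 0.785) m/s.
Bearing = atan2(2.20, 0.79) = 70.39° clockwise from north.

070°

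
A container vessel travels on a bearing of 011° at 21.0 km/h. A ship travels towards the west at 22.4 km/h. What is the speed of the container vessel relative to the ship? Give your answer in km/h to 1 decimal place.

33.5 km/h

Taking east as x and north as y: container vessel velocity = (4.007, 20.614) km/h; ship velocity = (-22.400, 0.000) km/h.
Velocity of container vessel relative to ship = (4.007, 20.614) − (-22.400, 0.000) = (26.407, 20.614) km/h.
Magnitude = |(26.407, 20.614)| = 33.500 km/h.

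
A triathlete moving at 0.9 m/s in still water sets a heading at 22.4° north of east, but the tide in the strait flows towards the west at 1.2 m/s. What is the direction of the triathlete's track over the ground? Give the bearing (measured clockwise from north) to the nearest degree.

Taking east as x and north as y: velocity relative to the water = (0.832, 0.343) m/s; the water relative to ground = (-1.200, 0.000) m/s.
Velocity relative to ground = (0.832, 0.343) + (-1.200, 0.000) = (-0.368, 0.343) m/s.
Bearing = atan2(-0.37, 0.34) = 312.99° clockwise from north.

313°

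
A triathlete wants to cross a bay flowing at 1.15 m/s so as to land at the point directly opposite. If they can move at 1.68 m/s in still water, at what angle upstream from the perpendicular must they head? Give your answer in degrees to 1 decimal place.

To cancel the current, the upstream component of the triathlete's velocity must equal the flow: 1.68 sin θ = 1.15.
sin θ = 1.15 / 1.68 = 0.6845.
θ = arcsin(0.6845) = 43.198°.

43.2°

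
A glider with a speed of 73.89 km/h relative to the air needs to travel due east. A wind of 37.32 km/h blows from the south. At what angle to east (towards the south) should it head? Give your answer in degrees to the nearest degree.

The wind pushes perpendicular to the desired track; the heading must have a component into the wind equal to 37.32 km/h: 73.89 sin θ = 37.32.
sin θ = 0.5051, so θ = 30.336°.

30°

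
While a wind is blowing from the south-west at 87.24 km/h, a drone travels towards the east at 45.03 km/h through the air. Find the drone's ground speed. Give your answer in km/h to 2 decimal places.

123.26 km/h

Taking east as x and north as y: velocity relative to the air = (45.030, 0.000) km/h; the air relative to ground = (61.688, 61.688) km/h.
Velocity relative to ground = (45.030, 0.000) + (61.688, 61.688) = (106.718, 61.688) km/h.
Speed = |(106.718, 61.688)| = 123.265 km/h.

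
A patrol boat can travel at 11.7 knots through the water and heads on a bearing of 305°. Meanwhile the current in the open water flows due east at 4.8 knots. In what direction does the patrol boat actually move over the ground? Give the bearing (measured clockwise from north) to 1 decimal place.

324.5°

Taking east as x and north as y: velocity relative to the water = (-9.584, 6.711) knots; the water relative to ground = (4.800, 0.000) knots.
Velocity relative to ground = (-9.584, 6.711) + (4.800, 0.000) = (-4.784, 6.711) knots.
Bearing = atan2(-4.78, 6.71) = 324.52° clockwise from north.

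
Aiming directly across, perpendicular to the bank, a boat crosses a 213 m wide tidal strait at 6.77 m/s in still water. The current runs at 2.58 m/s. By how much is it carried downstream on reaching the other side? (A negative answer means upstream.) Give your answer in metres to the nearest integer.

81 m

Perpendicular speed = 6.770 m/s; crossing time = 213 / 6.770 = 31.462 s.
Net downstream speed = 2.580 m/s.
Drift = 2.580 × 31.462 = 81.173 m (downstream).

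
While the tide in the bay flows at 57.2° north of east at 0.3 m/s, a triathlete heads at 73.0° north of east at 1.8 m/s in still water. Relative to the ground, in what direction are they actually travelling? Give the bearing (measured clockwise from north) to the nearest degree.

019°

Taking east as x and north as y: velocity relative to the water = (0.526, 1.721) m/s; the water relative to ground = (0.163, 0.252) m/s.
Velocity relative to ground = (0.526, 1.721) + (0.163, 0.252) = (0.689, 1.974) m/s.
Bearing = atan2(0.69, 1.97) = 19.24° clockwise from north.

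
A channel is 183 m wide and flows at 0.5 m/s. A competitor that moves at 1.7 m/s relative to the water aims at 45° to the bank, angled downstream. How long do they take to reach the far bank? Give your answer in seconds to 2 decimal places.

152.24 s

The component of the competitor's velocity perpendicular to the bank is 1.7 × sin 45° = 1.202 m/s.
Only the cross-stream component determines the crossing time; the current contributes nothing perpendicular to the bank.
Time = 183 / 1.202 = 152.236 s.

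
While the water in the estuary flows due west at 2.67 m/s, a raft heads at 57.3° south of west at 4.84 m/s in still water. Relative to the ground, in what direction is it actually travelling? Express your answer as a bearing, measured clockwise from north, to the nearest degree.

Taking east as x and north as y: velocity relative to the water = (-2.615, -4.073) m/s; the water relative to ground = (-2.670, 0.000) m/s.
Velocity relative to ground = (-2.615, -4.073) + (-2.670, 0.000) = (-5.285, -4.073) m/s.
Bearing = atan2(-5.28, -4.07) = 232.38° clockwise from north.

232°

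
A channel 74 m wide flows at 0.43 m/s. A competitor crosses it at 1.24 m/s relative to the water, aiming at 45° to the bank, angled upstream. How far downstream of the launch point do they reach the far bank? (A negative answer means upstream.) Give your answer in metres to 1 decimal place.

-37.7 m

Perpendicular speed = 0.877 m/s; crossing time = 74 / 0.877 = 84.397 s.
Net downstream speed = -0.447 m/s.
Drift = -0.447 × 84.397 = -37.709 m (upstream).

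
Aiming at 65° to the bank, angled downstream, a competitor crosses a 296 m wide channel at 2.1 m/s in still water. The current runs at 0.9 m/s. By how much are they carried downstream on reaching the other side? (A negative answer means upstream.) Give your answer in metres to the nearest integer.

278 m

Perpendicular speed = 1.903 m/s; crossing time = 296 / 1.903 = 155.524 s.
Net downstream speed = 1.787 m/s.
Drift = 1.787 × 155.524 = 277.998 m (downstream).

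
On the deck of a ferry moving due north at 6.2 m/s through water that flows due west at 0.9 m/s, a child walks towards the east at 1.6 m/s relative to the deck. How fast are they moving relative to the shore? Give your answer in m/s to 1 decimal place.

In east/north components (m/s): child relative to ferry = (1.600, 0.000); ferry relative to water = (0.000, 6.200); water relative to ground = (-0.900, 0.000).
Sum = (0.700, 6.200) m/s.
Speed = |(0.700, 6.200)| = 6.239 m/s.

6.2 m/s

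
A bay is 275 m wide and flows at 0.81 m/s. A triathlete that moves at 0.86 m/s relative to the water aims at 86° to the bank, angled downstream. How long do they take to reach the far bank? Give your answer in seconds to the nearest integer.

The component of the triathlete's velocity perpendicular to the bank is 0.86 × sin 86° = 0.858 m/s.
Only the cross-stream component determines the crossing time; the current contributes nothing perpendicular to the bank.
Time = 275 / 0.858 = 320.548 s.

321 s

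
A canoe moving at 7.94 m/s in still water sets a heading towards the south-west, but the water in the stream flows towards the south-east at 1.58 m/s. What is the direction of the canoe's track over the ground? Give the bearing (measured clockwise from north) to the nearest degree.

Taking east as x and north as y: velocity relative to the water = (-5.614, -5.614) m/s; the water relative to ground = (1.117, -1.117) m/s.
Velocity relative to ground = (-5.614, -5.614) + (1.117, -1.117) = (-4.497, -6.732) m/s.
Bearing = atan2(-4.50, -6.73) = 213.75° clockwise from north.

214°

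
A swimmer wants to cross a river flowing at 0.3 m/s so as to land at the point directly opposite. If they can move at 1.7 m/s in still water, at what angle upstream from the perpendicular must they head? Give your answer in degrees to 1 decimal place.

To cancel the current, the upstream component of the swimmer's velocity must equal the flow: 1.7 sin θ = 0.3.
sin θ = 0.3 / 1.7 = 0.1765.
θ = arcsin(0.1765) = 10.164°.

10.2°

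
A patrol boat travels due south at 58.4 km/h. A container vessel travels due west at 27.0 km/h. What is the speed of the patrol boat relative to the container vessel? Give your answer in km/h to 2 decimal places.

64.34 km/h

Taking east as x and north as y: patrol boat velocity = (0.000, -58.400) km/h; container vessel velocity = (-27.000, 0.000) km/h.
Velocity of patrol boat relative to container vessel = (0.000, -58.400) − (-27.000, 0.000) = (27.000, -58.400) km/h.
Magnitude = |(27.000, -58.400)| = 64.339 km/h.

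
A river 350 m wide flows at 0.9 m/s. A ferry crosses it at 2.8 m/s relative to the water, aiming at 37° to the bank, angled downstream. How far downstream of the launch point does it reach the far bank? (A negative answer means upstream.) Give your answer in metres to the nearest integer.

Perpendicular speed = 1.685 m/s; crossing time = 350 / 1.685 = 207.705 s.
Net downstream speed = 3.136 m/s.
Drift = 3.136 × 207.705 = 651.400 m (downstream).

651 m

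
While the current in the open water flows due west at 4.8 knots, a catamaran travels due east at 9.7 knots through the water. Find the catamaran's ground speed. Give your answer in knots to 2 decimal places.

Taking east as x and north as y: velocity relative to the water = (9.700, 0.000) knots; the water relative to ground = (-4.800, 0.000) knots.
Velocity relative to ground = (9.700, 0.000) + (-4.800, 0.000) = (4.900, 0.000) knots.
Speed = |(4.900, 0.000)| = 4.900 knots.

4.90 knots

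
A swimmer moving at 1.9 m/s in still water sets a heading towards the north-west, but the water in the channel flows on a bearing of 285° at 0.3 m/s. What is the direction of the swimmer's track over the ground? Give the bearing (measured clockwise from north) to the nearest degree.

311°

Taking east as x and north as y: velocity relative to the water = (-1.344, 1.344) m/s; the water relative to ground = (-0.290, 0.078) m/s.
Velocity relative to ground = (-1.344, 1.344) + (-0.290, 0.078) = (-1.633, 1.421) m/s.
Bearing = atan2(-1.63, 1.42) = 311.03° clockwise from north.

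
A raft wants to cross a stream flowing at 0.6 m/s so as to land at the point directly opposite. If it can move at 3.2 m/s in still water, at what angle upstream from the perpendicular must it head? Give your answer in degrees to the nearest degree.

11°

To cancel the current, the upstream component of the raft's velocity must equal the flow: 3.2 sin θ = 0.6.
sin θ = 0.6 / 3.2 = 0.1875.
θ = arcsin(0.1875) = 10.807°.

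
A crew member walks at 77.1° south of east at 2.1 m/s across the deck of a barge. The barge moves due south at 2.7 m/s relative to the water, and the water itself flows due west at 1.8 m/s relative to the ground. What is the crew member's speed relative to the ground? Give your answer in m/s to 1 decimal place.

In east/north components (m/s): crew member relative to barge = (0.469, -2.047); barge relative to water = (0.000, -2.700); water relative to ground = (-1.800, 0.000).
Sum = (-1.331, -4.747) m/s.
Speed = |(-1.331, -4.747)| = 4.930 m/s.

4.9 m/s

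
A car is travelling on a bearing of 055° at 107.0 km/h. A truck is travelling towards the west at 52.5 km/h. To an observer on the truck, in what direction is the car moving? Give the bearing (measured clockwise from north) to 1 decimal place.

Taking east as x and north as y: car velocity = (87.649, 61.373) km/h; truck velocity = (-52.500, 0.000) km/h.
Velocity of car relative to truck = (87.649, 61.373) − (-52.500, 0.000) = (140.149, 61.373) km/h.
Bearing = atan2(140.15, 61.37) = 66.35° clockwise from north.

066.4°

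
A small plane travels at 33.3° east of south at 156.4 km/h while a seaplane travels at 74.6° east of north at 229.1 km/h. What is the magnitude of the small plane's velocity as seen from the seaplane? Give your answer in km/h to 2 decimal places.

Taking east as x and north as y: small plane velocity = (85.867, -130.720) km/h; seaplane velocity = (220.874, 60.839) km/h.
Velocity of small plane relative to seaplane = (85.867, -130.720) − (220.874, 60.839) = (-135.007, -191.559) km/h.
Magnitude = |(-135.007, -191.559)| = 234.354 km/h.

234.35 km/h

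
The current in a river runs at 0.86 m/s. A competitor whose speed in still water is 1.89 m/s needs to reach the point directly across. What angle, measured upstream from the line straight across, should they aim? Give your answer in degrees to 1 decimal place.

To cancel the current, the upstream component of the competitor's velocity must equal the flow: 1.89 sin θ = 0.86.
sin θ = 0.86 / 1.89 = 0.4550.
θ = arcsin(0.4550) = 27.067°.

27.1°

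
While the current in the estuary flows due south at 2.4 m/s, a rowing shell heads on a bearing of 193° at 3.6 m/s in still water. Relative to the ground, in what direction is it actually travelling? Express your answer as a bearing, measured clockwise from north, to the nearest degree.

188°

Taking east as x and north as y: velocity relative to the water = (-0.810, -3.508) m/s; the water relative to ground = (0.000, -2.400) m/s.
Velocity relative to ground = (-0.810, -3.508) + (0.000, -2.400) = (-0.810, -5.908) m/s.
Bearing = atan2(-0.81, -5.91) = 187.81° clockwise from north.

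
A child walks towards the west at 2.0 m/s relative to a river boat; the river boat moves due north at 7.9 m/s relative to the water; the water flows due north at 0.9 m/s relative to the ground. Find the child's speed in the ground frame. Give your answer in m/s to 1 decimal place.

9.0 m/s

In east/north components (m/s): child relative to river boat = (-2.000, 0.000); river boat relative to water = (0.000, 7.900); water relative to ground = (0.000, 0.900).
Sum = (-2.000, 8.800) m/s.
Speed = |(-2.000, 8.800)| = 9.024 m/s.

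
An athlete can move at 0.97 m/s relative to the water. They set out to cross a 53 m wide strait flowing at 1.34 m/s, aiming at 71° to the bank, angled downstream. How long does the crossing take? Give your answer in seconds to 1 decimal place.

57.8 s

The component of the athlete's velocity perpendicular to the bank is 0.97 × sin 71° = 0.917 m/s.
The current is parallel to the bank, so it does not affect the crossing time.
Time = 53 / 0.917 = 57.788 s.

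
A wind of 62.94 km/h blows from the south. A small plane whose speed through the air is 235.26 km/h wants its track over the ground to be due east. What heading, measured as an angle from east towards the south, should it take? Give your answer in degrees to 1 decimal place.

The wind pushes perpendicular to the desired track; the heading must have a component into the wind equal to 62.94 km/h: 235.26 sin θ = 62.94.
sin θ = 0.2675, so θ = 15.518°.

15.5°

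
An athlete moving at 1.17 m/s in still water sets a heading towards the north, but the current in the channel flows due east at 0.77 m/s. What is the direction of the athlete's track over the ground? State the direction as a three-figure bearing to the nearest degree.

Taking east as x and north as y: velocity relative to the water = (0.000, 1.170) m/s; the water relative to ground = (0.770, 0.000) m/s.
Velocity relative to ground = (0.000, 1.170) + (0.770, 0.000) = (0.770, 1.170) m/s.
Bearing = atan2(0.77, 1.17) = 33.35° clockwise from north.

033°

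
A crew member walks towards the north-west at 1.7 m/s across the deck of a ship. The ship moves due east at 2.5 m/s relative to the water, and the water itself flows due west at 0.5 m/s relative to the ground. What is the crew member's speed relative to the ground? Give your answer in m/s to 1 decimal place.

1.4 m/s

In east/north components (m/s): crew member relative to ship = (-1.202, 1.202); ship relative to water = (2.500, 0.000); water relative to ground = (-0.500, 0.000).
Sum = (0.798, 1.202) m/s.
Speed = |(0.798, 1.202)| = 1.443 m/s.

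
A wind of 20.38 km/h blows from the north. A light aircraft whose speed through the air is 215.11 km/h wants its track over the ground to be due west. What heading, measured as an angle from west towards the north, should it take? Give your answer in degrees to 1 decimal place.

The wind pushes perpendicular to the desired track; the heading must have a component into the wind equal to 20.38 km/h: 215.11 sin θ = 20.38.
sin θ = 0.0947, so θ = 5.436°.

5.4°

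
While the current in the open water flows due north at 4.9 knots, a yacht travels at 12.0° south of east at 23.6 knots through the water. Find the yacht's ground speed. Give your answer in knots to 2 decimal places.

Taking east as x and north as y: velocity relative to the water = (23.084, -4.907) knots; the water relative to ground = (0.000, 4.900) knots.
Velocity relative to ground = (23.084, -4.907) + (0.000, 4.900) = (23.084, -0.007) knots.
Speed = |(23.084, -0.007)| = 23.084 knots.

23.08 knots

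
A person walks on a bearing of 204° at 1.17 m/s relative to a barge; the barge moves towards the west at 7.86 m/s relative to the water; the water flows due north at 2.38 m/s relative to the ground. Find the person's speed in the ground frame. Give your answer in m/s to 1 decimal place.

8.4 m/s

In east/north components (m/s): person relative to barge = (-0.476, -1.069); barge relative to water = (-7.860, 0.000); water relative to ground = (0.000, 2.380).
Sum = (-8.336, 1.311) m/s.
Speed = |(-8.336, 1.311)| = 8.438 m/s.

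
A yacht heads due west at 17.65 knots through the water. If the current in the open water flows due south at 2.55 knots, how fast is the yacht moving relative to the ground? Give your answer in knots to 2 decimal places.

Taking east as x and north as y: velocity relative to the water = (-17.650, 0.000) knots; the water relative to ground = (0.000, -2.550) knots.
Velocity relative to ground = (-17.650, 0.000) + (0.000, -2.550) = (-17.650, -2.550) knots.
Speed = |(-17.650, -2.550)| = 17.833 knots.

17.83 knots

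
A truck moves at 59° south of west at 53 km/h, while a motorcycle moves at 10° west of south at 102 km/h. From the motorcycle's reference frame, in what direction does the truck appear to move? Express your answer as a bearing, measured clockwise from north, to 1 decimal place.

350.1°

Taking east as x and north as y: truck velocity = (-27.297, -45.430) km/h; motorcycle velocity = (-17.712, -100.450) km/h.
Velocity of truck relative to motorcycle = (-27.297, -45.430) − (-17.712, -100.450) = (-9.585, 55.021) km/h.
Bearing = atan2(-9.58, 55.02) = 350.12° clockwise from north.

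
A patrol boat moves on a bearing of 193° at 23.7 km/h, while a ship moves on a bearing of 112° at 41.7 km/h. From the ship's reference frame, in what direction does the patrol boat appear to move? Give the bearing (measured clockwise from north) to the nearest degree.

Taking east as x and north as y: patrol boat velocity = (-5.331, -23.093) km/h; ship velocity = (38.664, -15.621) km/h.
Velocity of patrol boat relative to ship = (-5.331, -23.093) − (38.664, -15.621) = (-43.995, -7.471) km/h.
Bearing = atan2(-43.99, -7.47) = 260.36° clockwise from north.

260°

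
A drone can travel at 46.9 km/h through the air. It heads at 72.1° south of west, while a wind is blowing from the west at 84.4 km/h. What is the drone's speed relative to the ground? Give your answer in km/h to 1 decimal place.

83.0 km/h

Taking east as x and north as y: velocity relative to the air = (-14.415, -44.630) km/h; the air relative to ground = (84.400, 0.000) km/h.
Velocity relative to ground = (-14.415, -44.630) + (84.400, 0.000) = (69.985, -44.630) km/h.
Speed = |(69.985, -44.630)| = 83.004 km/h.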